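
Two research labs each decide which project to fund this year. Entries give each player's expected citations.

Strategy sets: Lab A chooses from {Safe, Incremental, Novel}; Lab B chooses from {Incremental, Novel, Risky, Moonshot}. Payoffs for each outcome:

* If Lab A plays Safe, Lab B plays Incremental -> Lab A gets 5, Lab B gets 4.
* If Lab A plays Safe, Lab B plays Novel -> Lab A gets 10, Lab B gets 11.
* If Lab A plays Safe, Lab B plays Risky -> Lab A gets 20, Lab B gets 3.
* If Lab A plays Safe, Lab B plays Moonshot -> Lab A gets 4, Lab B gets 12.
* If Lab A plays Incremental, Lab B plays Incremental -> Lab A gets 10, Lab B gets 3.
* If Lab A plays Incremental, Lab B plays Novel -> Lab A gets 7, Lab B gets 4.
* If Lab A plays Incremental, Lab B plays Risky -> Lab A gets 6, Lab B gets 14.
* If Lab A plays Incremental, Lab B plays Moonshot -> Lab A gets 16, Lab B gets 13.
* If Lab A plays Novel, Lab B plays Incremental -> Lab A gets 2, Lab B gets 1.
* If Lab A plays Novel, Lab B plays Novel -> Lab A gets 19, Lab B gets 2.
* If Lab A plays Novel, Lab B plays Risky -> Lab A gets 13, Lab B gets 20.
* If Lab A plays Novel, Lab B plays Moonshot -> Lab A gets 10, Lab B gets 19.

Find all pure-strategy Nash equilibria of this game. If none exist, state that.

Lab A against Incremental: payoffs 5, 10, 2 → best response Incremental.
Lab A against Novel: payoffs 10, 7, 19 → best response Novel.
Lab A against Risky: payoffs 20, 6, 13 → best response Safe.
Lab A against Moonshot: payoffs 4, 16, 10 → best response Incremental.
Lab B against Safe: payoffs 4, 11, 3, 12 → best response Moonshot.
Lab B against Incremental: payoffs 3, 4, 14, 13 → best response Risky.
Lab B against Novel: payoffs 1, 2, 20, 19 → best response Risky.
No profile is a mutual best response for all players.

No pure-strategy Nash equilibrium.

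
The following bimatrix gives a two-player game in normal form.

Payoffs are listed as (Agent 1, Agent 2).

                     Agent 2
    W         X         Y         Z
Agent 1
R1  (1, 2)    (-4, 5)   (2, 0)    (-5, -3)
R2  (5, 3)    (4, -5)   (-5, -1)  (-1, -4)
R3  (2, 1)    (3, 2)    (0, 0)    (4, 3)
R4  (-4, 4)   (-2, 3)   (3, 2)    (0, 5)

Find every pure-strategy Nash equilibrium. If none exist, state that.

(R2, W) and (R3, Z)

Agent 1 against W: payoffs 1, 5, 2, -4 → best response R2.
Agent 1 against X: payoffs -4, 4, 3, -2 → best response R2.
Agent 1 against Y: payoffs 2, -5, 0, 3 → best response R4.
Agent 1 against Z: payoffs -5, -1, 4, 0 → best response R3.
Agent 2 against R1: payoffs 2, 5, 0, -3 → best response X.
Agent 2 against R2: payoffs 3, -5, -1, -4 → best response W.
Agent 2 against R3: payoffs 1, 2, 0, 3 → best response Z.
Agent 2 against R4: payoffs 4, 3, 2, 5 → best response Z.
Mutual best responses: (R2, W); (R3, Z).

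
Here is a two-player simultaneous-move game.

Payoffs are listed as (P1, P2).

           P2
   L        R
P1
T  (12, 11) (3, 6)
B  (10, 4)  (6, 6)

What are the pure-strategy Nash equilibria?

P1 against L: payoffs 12, 10 → best response T.
P1 against R: payoffs 3, 6 → best response B.
P2 against T: payoffs 11, 6 → best response L.
P2 against B: payoffs 4, 6 → best response R.
Mutual best responses: (T, L); (B, R).

Pure-strategy Nash equilibria: (T, L), (B, R)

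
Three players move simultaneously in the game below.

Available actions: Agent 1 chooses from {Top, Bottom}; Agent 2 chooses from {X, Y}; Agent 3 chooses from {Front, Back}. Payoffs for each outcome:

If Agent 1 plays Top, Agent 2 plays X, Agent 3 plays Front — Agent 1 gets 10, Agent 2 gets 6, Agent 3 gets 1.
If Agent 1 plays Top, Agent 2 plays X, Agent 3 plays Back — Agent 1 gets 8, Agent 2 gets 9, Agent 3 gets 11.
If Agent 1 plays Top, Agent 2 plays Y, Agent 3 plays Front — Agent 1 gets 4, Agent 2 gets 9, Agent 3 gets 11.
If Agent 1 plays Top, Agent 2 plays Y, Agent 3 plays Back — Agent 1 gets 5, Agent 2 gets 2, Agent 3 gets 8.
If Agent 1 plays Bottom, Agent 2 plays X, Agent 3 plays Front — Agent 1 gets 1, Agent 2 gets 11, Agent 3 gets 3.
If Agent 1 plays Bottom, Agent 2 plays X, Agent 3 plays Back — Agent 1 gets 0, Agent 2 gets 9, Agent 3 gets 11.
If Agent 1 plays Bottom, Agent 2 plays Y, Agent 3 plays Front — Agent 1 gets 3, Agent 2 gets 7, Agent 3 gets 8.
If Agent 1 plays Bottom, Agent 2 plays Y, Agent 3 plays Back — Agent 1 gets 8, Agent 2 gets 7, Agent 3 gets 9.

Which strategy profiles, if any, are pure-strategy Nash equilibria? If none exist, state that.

For each strategy profile, look for a profitable unilateral deviation.
(Top, X, Front): Agent 2 can switch to Y (6 → 9). Not NE.
(Top, X, Back): Agent 1 gets 8, best alternative 0; Agent 2 gets 9, best alternative 2; Agent 3 gets 11, best alternative 1. No profitable deviation — NE.
(Top, Y, Front): Agent 1 gets 4, best alternative 3; Agent 2 gets 9, best alternative 6; Agent 3 gets 11, best alternative 8. No profitable deviation — NE.
(Top, Y, Back): Agent 1 can switch to Bottom (5 → 8). Not NE.
(Bottom, X, Front): Agent 1 can switch to Top (1 → 10). Not NE.
(Bottom, X, Back): Agent 1 can switch to Top (0 → 8). Not NE.
(Bottom, Y, Front): Agent 1 can switch to Top (3 → 4). Not NE.
(Bottom, Y, Back): Agent 2 can switch to X (7 → 9). Not NE.

The pure Nash equilibria are (Top, X, Back) and (Top, Y, Front).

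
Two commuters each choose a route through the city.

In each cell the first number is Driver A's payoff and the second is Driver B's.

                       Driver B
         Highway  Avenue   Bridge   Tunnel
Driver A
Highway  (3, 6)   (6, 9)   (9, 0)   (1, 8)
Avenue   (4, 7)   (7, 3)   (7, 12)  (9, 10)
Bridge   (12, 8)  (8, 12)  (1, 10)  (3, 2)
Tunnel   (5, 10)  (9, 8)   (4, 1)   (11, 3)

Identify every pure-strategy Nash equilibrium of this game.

This game has no pure Nash equilibrium.

Check each profile: it is a Nash equilibrium iff no player can strictly gain by switching unilaterally.
(Highway, Highway): Driver A can switch to Avenue (3 → 4). Not NE.
(Highway, Avenue): Driver A can switch to Avenue (6 → 7). Not NE.
(Highway, Bridge): Driver B can switch to Highway (0 → 6). Not NE.
(Highway, Tunnel): Driver A can switch to Avenue (1 → 9). Not NE.
(Avenue, Highway): Driver A can switch to Bridge (4 → 12). Not NE.
(Avenue, Avenue): Driver A can switch to Bridge (7 → 8). Not NE.
(Avenue, Bridge): Driver A can switch to Highway (7 → 9). Not NE.
(Avenue, Tunnel): Driver A can switch to Tunnel (9 → 11). Not NE.
(The remaining 8 profiles each have a profitable deviation by the same check.)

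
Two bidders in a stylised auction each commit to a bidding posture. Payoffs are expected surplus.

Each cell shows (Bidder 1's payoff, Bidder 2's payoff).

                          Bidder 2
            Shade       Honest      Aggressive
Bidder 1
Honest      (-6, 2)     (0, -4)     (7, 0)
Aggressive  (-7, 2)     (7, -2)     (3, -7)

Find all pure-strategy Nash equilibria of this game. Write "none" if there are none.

Bidder 1 against Shade: payoffs -6, -7 → best response Honest.
Bidder 1 against Honest: payoffs 0, 7 → best response Aggressive.
Bidder 1 against Aggressive: payoffs 7, 3 → best response Honest.
Bidder 2 against Honest: payoffs 2, -4, 0 → best response Shade.
Bidder 2 against Aggressive: payoffs 2, -2, -7 → best response Shade.
Mutual best responses: (Honest, Shade).

(Honest, Shade)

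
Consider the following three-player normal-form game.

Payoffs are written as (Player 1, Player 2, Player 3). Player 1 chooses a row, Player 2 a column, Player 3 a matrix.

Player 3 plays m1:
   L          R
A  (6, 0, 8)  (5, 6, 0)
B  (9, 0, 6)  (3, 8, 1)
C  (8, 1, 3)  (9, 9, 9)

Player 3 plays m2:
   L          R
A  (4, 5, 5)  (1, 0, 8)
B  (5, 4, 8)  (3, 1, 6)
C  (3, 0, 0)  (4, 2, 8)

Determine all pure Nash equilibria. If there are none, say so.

(B, L, m2); (C, R, m1)

For each player, find the best response to each opponent profile; mutual best responses are the pure NE.
Player 1 against (L, m1): payoffs 6, 9, 8 → best response B.
Player 1 against (L, m2): payoffs 4, 5, 3 → best response B.
Player 1 against (R, m1): payoffs 5, 3, 9 → best response C.
Player 1 against (R, m2): payoffs 1, 3, 4 → best response C.
Player 2 against (A, m1): payoffs 0, 6 → best response R.
Player 2 against (A, m2): payoffs 5, 0 → best response L.
Player 2 against (B, m1): payoffs 0, 8 → best response R.
Player 2 against (B, m2): payoffs 4, 1 → best response L.
Player 2 against (C, m1): payoffs 1, 9 → best response R.
Player 2 against (C, m2): payoffs 0, 2 → best response R.
Player 3 against (A, L): payoffs 8, 5 → best response m1.
Player 3 against (A, R): payoffs 0, 8 → best response m2.
Player 3 against (B, L): payoffs 6, 8 → best response m2.
Player 3 against (B, R): payoffs 1, 6 → best response m2.
Player 3 against (C, L): payoffs 3, 0 → best response m1.
Player 3 against (C, R): payoffs 9, 8 → best response m1.
Mutual best responses: (B, L, m2); (C, R, m1).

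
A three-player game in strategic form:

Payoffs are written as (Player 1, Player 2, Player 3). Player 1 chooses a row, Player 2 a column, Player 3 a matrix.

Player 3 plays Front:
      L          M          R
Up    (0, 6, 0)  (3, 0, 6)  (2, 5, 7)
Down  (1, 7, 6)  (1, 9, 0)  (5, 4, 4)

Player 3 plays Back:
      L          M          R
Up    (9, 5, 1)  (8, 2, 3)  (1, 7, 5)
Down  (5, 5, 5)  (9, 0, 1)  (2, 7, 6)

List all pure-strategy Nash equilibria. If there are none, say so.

(Down, R, Back)

Player 1 against (L, Front): payoffs 0, 1 → best response Down.
Player 1 against (L, Back): payoffs 9, 5 → best response Up.
Player 1 against (M, Front): payoffs 3, 1 → best response Up.
Player 1 against (M, Back): payoffs 8, 9 → best response Down.
Player 1 against (R, Front): payoffs 2, 5 → best response Down.
Player 1 against (R, Back): payoffs 1, 2 → best response Down.
Player 2 against (Up, Front): payoffs 6, 0, 5 → best response L.
Player 2 against (Up, Back): payoffs 5, 2, 7 → best response R.
Player 2 against (Down, Front): payoffs 7, 9, 4 → best response M.
Player 2 against (Down, Back): payoffs 5, 0, 7 → best response R.
Player 3 against (Up, L): payoffs 0, 1 → best response Back.
Player 3 against (Up, M): payoffs 6, 3 → best response Front.
Player 3 against (Up, R): payoffs 7, 5 → best response Front.
Player 3 against (Down, L): payoffs 6, 5 → best response Front.
Player 3 against (Down, M): payoffs 0, 1 → best response Back.
Player 3 against (Down, R): payoffs 4, 6 → best response Back.
Mutual best responses: (Down, R, Back).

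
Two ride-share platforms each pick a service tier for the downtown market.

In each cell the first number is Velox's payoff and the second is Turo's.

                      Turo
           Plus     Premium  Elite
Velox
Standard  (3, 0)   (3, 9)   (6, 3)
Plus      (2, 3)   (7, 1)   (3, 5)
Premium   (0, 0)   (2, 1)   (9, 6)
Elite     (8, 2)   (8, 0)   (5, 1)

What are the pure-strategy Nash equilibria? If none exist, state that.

Check each profile: it is a Nash equilibrium iff no player can strictly gain by switching unilaterally.
(Standard, Plus): Velox can switch to Elite (3 → 8). Not NE.
(Standard, Premium): Velox can switch to Plus (3 → 7). Not NE.
(Standard, Elite): Velox can switch to Premium (6 → 9). Not NE.
(Plus, Plus): Velox can switch to Standard (2 → 3). Not NE.
(Plus, Premium): Velox can switch to Elite (7 → 8). Not NE.
(Plus, Elite): Velox can switch to Standard (3 → 6). Not NE.
(Premium, Plus): Velox can switch to Standard (0 → 3). Not NE.
(Premium, Premium): Velox can switch to Standard (2 → 3). Not NE.
(Premium, Elite): Velox gets 9, best alternative 6; Turo gets 6, best alternative 1. No profitable deviation — NE.
(Elite, Plus): Velox gets 8, best alternative 3; Turo gets 2, best alternative 1. No profitable deviation — NE.
(Elite, Premium): Turo can switch to Plus (0 → 2). Not NE.
(Elite, Elite): Velox can switch to Standard (5 → 6). Not NE.

Pure-strategy Nash equilibria: (Premium, Elite); (Elite, Plus)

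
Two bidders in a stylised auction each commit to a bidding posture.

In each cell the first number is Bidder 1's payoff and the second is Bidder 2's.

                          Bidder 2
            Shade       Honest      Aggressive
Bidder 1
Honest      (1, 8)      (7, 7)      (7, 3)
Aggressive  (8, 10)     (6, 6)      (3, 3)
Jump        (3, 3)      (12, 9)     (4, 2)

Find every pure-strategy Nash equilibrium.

Bidder 1 against Shade: payoffs 1, 8, 3 → best response Aggressive.
Bidder 1 against Honest: payoffs 7, 6, 12 → best response Jump.
Bidder 1 against Aggressive: payoffs 7, 3, 4 → best response Honest.
Bidder 2 against Honest: payoffs 8, 7, 3 → best response Shade.
Bidder 2 against Aggressive: payoffs 10, 6, 3 → best response Shade.
Bidder 2 against Jump: payoffs 3, 9, 2 → best response Honest.
Mutual best responses: (Aggressive, Shade); (Jump, Honest).

The pure Nash equilibria are (Aggressive, Shade), (Jump, Honest).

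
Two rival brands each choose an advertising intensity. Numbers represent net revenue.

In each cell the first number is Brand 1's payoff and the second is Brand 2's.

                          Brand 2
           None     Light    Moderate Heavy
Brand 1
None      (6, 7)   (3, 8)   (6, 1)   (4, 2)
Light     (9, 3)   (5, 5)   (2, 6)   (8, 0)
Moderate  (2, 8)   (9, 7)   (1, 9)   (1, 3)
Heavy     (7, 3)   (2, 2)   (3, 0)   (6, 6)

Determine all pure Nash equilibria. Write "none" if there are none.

No pure-strategy Nash equilibrium.

(None, None): Brand 1 can switch to Light (6 → 9). Not NE.
(None, Light): Brand 1 can switch to Light (3 → 5). Not NE.
(None, Moderate): Brand 2 can switch to None (1 → 7). Not NE.
(None, Heavy): Brand 1 can switch to Light (4 → 8). Not NE.
(Light, None): Brand 2 can switch to Light (3 → 5). Not NE.
(Light, Light): Brand 1 can switch to Moderate (5 → 9). Not NE.
(Light, Moderate): Brand 1 can switch to None (2 → 6). Not NE.
(Light, Heavy): Brand 2 can switch to None (0 → 3). Not NE.
(Moderate, None): Brand 1 can switch to None (2 → 6). Not NE.
(Moderate, Light): Brand 2 can switch to None (7 → 8). Not NE.
(Moderate, Moderate): Brand 1 can switch to None (1 → 6). Not NE.
(Moderate, Heavy): Brand 1 can switch to None (1 → 4). Not NE.
(The remaining 4 profiles each have a profitable deviation by the same check.)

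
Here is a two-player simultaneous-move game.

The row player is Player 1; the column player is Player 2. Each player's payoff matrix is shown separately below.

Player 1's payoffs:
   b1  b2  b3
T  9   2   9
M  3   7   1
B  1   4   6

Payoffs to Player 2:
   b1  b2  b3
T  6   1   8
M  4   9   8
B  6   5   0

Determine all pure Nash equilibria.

The pure Nash equilibria are (T, b3) and (M, b2).

For each player, find the best response to each opponent profile; mutual best responses are the pure NE.
Player 1 against b1: payoffs 9, 3, 1 → best response T.
Player 1 against b2: payoffs 2, 7, 4 → best response M.
Player 1 against b3: payoffs 9, 1, 6 → best response T.
Player 2 against T: payoffs 6, 1, 8 → best response b3.
Player 2 against M: payoffs 4, 9, 8 → best response b2.
Player 2 against B: payoffs 6, 5, 0 → best response b1.
Mutual best responses: (T, b3); (M, b2).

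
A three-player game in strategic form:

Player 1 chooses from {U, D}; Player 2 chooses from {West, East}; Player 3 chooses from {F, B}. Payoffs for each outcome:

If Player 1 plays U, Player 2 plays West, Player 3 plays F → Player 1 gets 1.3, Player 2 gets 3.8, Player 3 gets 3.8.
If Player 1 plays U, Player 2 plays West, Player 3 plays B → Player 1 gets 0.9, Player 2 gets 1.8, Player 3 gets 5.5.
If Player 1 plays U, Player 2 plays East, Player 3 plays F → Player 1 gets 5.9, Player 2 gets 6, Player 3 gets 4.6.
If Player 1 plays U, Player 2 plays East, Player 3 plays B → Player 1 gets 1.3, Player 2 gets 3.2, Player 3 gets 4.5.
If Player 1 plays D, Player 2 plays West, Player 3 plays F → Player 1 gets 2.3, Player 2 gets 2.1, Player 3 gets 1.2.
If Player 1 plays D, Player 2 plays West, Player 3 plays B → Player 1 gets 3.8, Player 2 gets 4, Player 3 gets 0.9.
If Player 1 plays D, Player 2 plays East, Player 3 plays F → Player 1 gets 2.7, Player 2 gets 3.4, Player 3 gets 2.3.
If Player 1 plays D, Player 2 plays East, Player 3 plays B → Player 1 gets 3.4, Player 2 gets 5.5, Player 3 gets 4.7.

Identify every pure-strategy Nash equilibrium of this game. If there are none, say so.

For each strategy profile, look for a profitable unilateral deviation.
(U, West, F): Player 1 can switch to D (1.3 → 2.3). Not NE.
(U, West, B): Player 1 can switch to D (0.9 → 3.8). Not NE.
(U, East, F): Player 1 gets 5.9, best alternative 2.7; Player 2 gets 6, best alternative 3.8; Player 3 gets 4.6, best alternative 4.5. No profitable deviation — NE.
(U, East, B): Player 1 can switch to D (1.3 → 3.4). Not NE.
(D, West, F): Player 2 can switch to East (2.1 → 3.4). Not NE.
(D, West, B): Player 2 can switch to East (4 → 5.5). Not NE.
(D, East, F): Player 1 can switch to U (2.7 → 5.9). Not NE.
(D, East, B): Player 1 gets 3.4, best alternative 1.3; Player 2 gets 5.5, best alternative 4; Player 3 gets 4.7, best alternative 2.3. No profitable deviation — NE.

(U, East, F) and (D, East, B)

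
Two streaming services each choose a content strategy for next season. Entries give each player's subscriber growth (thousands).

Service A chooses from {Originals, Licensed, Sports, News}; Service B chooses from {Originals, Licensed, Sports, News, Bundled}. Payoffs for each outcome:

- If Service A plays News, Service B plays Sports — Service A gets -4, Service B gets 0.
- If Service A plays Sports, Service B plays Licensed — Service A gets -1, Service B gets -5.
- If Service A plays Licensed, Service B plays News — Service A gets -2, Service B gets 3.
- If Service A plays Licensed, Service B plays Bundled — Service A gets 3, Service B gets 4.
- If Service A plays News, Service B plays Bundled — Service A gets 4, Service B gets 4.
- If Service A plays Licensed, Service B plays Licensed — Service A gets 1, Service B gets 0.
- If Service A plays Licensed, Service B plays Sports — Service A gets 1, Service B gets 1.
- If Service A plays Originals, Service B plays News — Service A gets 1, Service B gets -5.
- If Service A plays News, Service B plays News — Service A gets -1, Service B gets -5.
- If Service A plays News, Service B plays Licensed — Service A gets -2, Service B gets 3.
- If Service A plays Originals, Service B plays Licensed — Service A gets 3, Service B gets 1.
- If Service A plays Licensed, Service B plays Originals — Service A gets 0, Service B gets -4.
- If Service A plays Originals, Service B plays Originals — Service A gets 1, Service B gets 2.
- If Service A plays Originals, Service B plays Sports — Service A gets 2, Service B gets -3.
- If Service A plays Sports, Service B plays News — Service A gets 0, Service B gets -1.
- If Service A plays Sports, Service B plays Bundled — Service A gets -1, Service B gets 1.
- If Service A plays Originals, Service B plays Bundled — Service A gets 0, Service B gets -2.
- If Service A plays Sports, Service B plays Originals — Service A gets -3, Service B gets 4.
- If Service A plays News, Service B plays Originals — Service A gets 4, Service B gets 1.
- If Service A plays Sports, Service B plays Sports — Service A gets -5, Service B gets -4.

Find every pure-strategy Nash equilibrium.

The unique pure-strategy Nash equilibrium is (News, Bundled).

Mark each player's best response to every combination of opponents' strategies; a profile where every player is best-responding is a pure Nash equilibrium.
Service A against Originals: payoffs 1, 0, -3, 4 → best response News.
Service A against Licensed: payoffs 3, 1, -1, -2 → best response Originals.
Service A against Sports: payoffs 2, 1, -5, -4 → best response Originals.
Service A against News: payoffs 1, -2, 0, -1 → best response Originals.
Service A against Bundled: payoffs 0, 3, -1, 4 → best response News.
Service B against Originals: payoffs 2, 1, -3, -5, -2 → best response Originals.
Service B against Licensed: payoffs -4, 0, 1, 3, 4 → best response Bundled.
Service B against Sports: payoffs 4, -5, -4, -1, 1 → best response Originals.
Service B against News: payoffs 1, 3, 0, -5, 4 → best response Bundled.
Mutual best responses: (News, Bundled).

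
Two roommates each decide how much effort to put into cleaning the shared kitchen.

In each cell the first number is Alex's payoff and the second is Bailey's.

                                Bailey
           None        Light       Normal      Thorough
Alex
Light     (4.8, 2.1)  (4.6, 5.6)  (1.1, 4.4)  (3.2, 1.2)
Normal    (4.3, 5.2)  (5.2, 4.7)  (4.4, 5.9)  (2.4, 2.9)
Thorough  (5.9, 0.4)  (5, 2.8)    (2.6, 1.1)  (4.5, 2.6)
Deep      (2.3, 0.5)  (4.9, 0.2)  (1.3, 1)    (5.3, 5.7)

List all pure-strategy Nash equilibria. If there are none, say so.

Pure-strategy Nash equilibria: (Normal, Normal); (Deep, Thorough)

Check each profile: it is a Nash equilibrium iff no player can strictly gain by switching unilaterally.
(Light, None): Alex can switch to Thorough (4.8 → 5.9). Not NE.
(Light, Light): Alex can switch to Normal (4.6 → 5.2). Not NE.
(Light, Normal): Alex can switch to Normal (1.1 → 4.4). Not NE.
(Light, Thorough): Alex can switch to Thorough (3.2 → 4.5). Not NE.
(Normal, None): Alex can switch to Light (4.3 → 4.8). Not NE.
(Normal, Light): Bailey can switch to None (4.7 → 5.2). Not NE.
(Normal, Normal): Alex gets 4.4, best alternative 2.6; Bailey gets 5.9, best alternative 5.2. No profitable deviation — NE.
(Normal, Thorough): Alex can switch to Light (2.4 → 3.2). Not NE.
(Thorough, None): Bailey can switch to Light (0.4 → 2.8). Not NE.
(Deep, Thorough): Alex gets 5.3, best alternative 4.5; Bailey gets 5.7, best alternative 1. No profitable deviation — NE.
(The remaining 6 profiles each have a profitable deviation by the same check.)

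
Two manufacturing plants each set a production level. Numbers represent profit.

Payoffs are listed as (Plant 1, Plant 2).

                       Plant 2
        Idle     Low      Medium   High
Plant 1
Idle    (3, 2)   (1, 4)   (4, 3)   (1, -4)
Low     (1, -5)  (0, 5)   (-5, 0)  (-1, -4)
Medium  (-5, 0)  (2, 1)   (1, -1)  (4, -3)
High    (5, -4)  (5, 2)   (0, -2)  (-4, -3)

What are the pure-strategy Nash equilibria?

Pure NE: (High, Low)

Plant 1 against Idle: payoffs 3, 1, -5, 5 → best response High.
Plant 1 against Low: payoffs 1, 0, 2, 5 → best response High.
Plant 1 against Medium: payoffs 4, -5, 1, 0 → best response Idle.
Plant 1 against High: payoffs 1, -1, 4, -4 → best response Medium.
Plant 2 against Idle: payoffs 2, 4, 3, -4 → best response Low.
Plant 2 against Low: payoffs -5, 5, 0, -4 → best response Low.
Plant 2 against Medium: payoffs 0, 1, -1, -3 → best response Low.
Plant 2 against High: payoffs -4, 2, -2, -3 → best response Low.
Mutual best responses: (High, Low).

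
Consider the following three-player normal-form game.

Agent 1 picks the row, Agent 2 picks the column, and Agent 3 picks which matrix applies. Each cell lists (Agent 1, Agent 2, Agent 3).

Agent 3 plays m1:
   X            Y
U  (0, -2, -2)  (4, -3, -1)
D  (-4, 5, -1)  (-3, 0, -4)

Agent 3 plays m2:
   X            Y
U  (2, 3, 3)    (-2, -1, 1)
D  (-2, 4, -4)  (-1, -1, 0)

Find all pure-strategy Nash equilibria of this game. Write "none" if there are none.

Pure NE: (U, X, m2)

(U, X, m1): Agent 3 can switch to m2 (-2 → 3). Not NE.
(U, X, m2): Agent 1 gets 2, best alternative -2; Agent 2 gets 3, best alternative -1; Agent 3 gets 3, best alternative -2. No profitable deviation — NE.
(U, Y, m1): Agent 2 can switch to X (-3 → -2). Not NE.
(U, Y, m2): Agent 1 can switch to D (-2 → -1). Not NE.
(D, X, m1): Agent 1 can switch to U (-4 → 0). Not NE.
(D, X, m2): Agent 1 can switch to U (-2 → 2). Not NE.
(D, Y, m1): Agent 1 can switch to U (-3 → 4). Not NE.
(The remaining 1 profile has a profitable deviation by the same check.)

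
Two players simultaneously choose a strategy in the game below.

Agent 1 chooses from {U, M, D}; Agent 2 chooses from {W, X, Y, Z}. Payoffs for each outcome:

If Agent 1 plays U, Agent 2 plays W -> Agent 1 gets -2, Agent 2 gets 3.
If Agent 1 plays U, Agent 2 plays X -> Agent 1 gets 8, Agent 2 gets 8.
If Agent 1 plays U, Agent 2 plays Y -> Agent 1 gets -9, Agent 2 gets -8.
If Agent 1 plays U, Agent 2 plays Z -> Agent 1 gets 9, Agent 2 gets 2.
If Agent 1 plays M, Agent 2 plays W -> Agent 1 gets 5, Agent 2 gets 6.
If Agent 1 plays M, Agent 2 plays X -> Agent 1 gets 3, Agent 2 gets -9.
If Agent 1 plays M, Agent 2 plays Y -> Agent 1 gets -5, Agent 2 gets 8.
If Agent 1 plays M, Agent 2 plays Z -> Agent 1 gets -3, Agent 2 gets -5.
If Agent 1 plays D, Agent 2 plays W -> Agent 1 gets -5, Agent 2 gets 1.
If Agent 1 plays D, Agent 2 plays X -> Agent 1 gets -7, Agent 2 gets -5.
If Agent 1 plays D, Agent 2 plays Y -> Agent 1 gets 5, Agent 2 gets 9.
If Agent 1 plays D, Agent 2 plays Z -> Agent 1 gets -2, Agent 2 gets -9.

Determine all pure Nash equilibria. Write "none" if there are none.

For each strategy profile, look for a profitable unilateral deviation.
(U, W): Agent 1 can switch to M (-2 → 5). Not NE.
(U, X): Agent 1 gets 8, best alternative 3; Agent 2 gets 8, best alternative 3. No profitable deviation — NE.
(U, Y): Agent 1 can switch to M (-9 → -5). Not NE.
(U, Z): Agent 2 can switch to W (2 → 3). Not NE.
(M, W): Agent 2 can switch to Y (6 → 8). Not NE.
(M, X): Agent 1 can switch to U (3 → 8). Not NE.
(M, Y): Agent 1 can switch to D (-5 → 5). Not NE.
(D, Y): Agent 1 gets 5, best alternative -5; Agent 2 gets 9, best alternative 1. No profitable deviation — NE.
(The remaining 4 profiles each have a profitable deviation by the same check.)

The pure Nash equilibria are (U, X) and (D, Y).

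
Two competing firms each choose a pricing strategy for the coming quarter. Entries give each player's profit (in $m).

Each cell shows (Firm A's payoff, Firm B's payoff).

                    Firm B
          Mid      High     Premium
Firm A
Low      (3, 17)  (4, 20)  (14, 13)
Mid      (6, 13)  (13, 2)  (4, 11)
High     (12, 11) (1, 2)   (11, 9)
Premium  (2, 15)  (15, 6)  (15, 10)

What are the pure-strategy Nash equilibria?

(High, Mid)

(Low, Mid): Firm A can switch to Mid (3 → 6). Not NE.
(Low, High): Firm A can switch to Mid (4 → 13). Not NE.
(Low, Premium): Firm A can switch to Premium (14 → 15). Not NE.
(Mid, Mid): Firm A can switch to High (6 → 12). Not NE.
(Mid, High): Firm A can switch to Premium (13 → 15). Not NE.
(Mid, Premium): Firm A can switch to Low (4 → 14). Not NE.
(High, Mid): Firm A gets 12, best alternative 6; Firm B gets 11, best alternative 9. No profitable deviation — NE.
(High, High): Firm A can switch to Low (1 → 4). Not NE.
(High, Premium): Firm A can switch to Low (11 → 14). Not NE.
(Premium, Mid): Firm A can switch to Low (2 → 3). Not NE.
(Premium, High): Firm B can switch to Mid (6 → 15). Not NE.
(Premium, Premium): Firm B can switch to Mid (10 → 15). Not NE.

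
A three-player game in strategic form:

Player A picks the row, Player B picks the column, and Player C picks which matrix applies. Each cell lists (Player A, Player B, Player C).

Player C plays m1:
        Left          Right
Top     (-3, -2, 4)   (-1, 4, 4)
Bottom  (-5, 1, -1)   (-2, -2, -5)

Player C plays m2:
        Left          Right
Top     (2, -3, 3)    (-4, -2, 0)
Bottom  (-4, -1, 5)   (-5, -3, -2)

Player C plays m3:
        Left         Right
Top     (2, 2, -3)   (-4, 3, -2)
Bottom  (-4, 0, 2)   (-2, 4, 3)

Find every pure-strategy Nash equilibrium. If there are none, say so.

The pure Nash equilibria are (Top, Right, m1), (Bottom, Right, m3).

Player A against (Left, m1): payoffs -3, -5 → best response Top.
Player A against (Left, m2): payoffs 2, -4 → best response Top.
Player A against (Left, m3): payoffs 2, -4 → best response Top.
Player A against (Right, m1): payoffs -1, -2 → best response Top.
Player A against (Right, m2): payoffs -4, -5 → best response Top.
Player A against (Right, m3): payoffs -4, -2 → best response Bottom.
Player B against (Top, m1): payoffs -2, 4 → best response Right.
Player B against (Top, m2): payoffs -3, -2 → best response Right.
Player B against (Top, m3): payoffs 2, 3 → best response Right.
Player B against (Bottom, m1): payoffs 1, -2 → best response Left.
Player B against (Bottom, m2): payoffs -1, -3 → best response Left.
Player B against (Bottom, m3): payoffs 0, 4 → best response Right.
Player C against (Top, Left): payoffs 4, 3, -3 → best response m1.
Player C against (Top, Right): payoffs 4, 0, -2 → best response m1.
Player C against (Bottom, Left): payoffs -1, 5, 2 → best response m2.
Player C against (Bottom, Right): payoffs -5, -2, 3 → best response m3.
Mutual best responses: (Top, Right, m1); (Bottom, Right, m3).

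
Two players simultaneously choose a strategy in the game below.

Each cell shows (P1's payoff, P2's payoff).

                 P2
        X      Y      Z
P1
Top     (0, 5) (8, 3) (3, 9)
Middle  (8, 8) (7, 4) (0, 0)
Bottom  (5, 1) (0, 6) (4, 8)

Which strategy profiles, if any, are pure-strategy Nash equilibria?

The pure Nash equilibria are (Middle, X), (Bottom, Z).

P1 against X: payoffs 0, 8, 5 → best response Middle.
P1 against Y: payoffs 8, 7, 0 → best response Top.
P1 against Z: payoffs 3, 0, 4 → best response Bottom.
P2 against Top: payoffs 5, 3, 9 → best response Z.
P2 against Middle: payoffs 8, 4, 0 → best response X.
P2 against Bottom: payoffs 1, 6, 8 → best response Z.
Mutual best responses: (Middle, X); (Bottom, Z).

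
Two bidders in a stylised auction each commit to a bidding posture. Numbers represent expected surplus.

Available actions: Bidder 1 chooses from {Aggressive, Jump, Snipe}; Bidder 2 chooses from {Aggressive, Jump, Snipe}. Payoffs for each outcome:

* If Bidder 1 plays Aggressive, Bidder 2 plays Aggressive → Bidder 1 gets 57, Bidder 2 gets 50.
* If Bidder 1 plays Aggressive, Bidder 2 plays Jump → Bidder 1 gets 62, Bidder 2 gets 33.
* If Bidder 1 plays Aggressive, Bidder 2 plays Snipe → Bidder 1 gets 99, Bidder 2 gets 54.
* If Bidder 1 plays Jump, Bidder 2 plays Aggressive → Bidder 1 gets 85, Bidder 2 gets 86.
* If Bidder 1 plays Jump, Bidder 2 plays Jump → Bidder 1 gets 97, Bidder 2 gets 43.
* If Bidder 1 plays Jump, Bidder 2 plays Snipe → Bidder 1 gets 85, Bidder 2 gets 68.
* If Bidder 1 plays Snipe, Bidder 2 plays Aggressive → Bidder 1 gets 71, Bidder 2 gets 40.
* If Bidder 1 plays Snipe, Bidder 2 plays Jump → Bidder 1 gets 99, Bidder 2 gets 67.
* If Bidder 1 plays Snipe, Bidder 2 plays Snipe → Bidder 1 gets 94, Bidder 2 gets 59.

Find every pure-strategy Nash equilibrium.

(Aggressive, Snipe) and (Jump, Aggressive) and (Snipe, Jump)

Bidder 1 against Aggressive: payoffs 57, 85, 71 → best response Jump.
Bidder 1 against Jump: payoffs 62, 97, 99 → best response Snipe.
Bidder 1 against Snipe: payoffs 99, 85, 94 → best response Aggressive.
Bidder 2 against Aggressive: payoffs 50, 33, 54 → best response Snipe.
Bidder 2 against Jump: payoffs 86, 43, 68 → best response Aggressive.
Bidder 2 against Snipe: payoffs 40, 67, 59 → best response Jump.
Mutual best responses: (Aggressive, Snipe); (Jump, Aggressive); (Snipe, Jump).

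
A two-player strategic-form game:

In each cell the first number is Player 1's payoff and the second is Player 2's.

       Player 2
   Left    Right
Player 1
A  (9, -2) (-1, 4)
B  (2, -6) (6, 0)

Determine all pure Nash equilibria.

The unique pure-strategy Nash equilibrium is (B, Right).

For each strategy profile, look for a profitable unilateral deviation.
(A, Left): Player 2 can switch to Right (-2 → 4). Not NE.
(A, Right): Player 1 can switch to B (-1 → 6). Not NE.
(B, Left): Player 1 can switch to A (2 → 9). Not NE.
(B, Right): Player 1 gets 6, best alternative -1; Player 2 gets 0, best alternative -6. No profitable deviation — NE.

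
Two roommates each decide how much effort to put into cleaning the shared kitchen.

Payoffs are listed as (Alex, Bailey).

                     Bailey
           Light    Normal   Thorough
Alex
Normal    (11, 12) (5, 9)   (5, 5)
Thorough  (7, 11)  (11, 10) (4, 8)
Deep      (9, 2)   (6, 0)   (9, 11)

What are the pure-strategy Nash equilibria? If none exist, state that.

Pure-strategy Nash equilibria: (Normal, Light) and (Deep, Thorough)

(Normal, Light): Alex gets 11, best alternative 9; Bailey gets 12, best alternative 9. No profitable deviation — NE.
(Normal, Normal): Alex can switch to Thorough (5 → 11). Not NE.
(Normal, Thorough): Alex can switch to Deep (5 → 9). Not NE.
(Thorough, Light): Alex can switch to Normal (7 → 11). Not NE.
(Thorough, Normal): Bailey can switch to Light (10 → 11). Not NE.
(Thorough, Thorough): Alex can switch to Normal (4 → 5). Not NE.
(Deep, Light): Alex can switch to Normal (9 → 11). Not NE.
(Deep, Normal): Alex can switch to Thorough (6 → 11). Not NE.
(Deep, Thorough): Alex gets 9, best alternative 5; Bailey gets 11, best alternative 2. No profitable deviation — NE.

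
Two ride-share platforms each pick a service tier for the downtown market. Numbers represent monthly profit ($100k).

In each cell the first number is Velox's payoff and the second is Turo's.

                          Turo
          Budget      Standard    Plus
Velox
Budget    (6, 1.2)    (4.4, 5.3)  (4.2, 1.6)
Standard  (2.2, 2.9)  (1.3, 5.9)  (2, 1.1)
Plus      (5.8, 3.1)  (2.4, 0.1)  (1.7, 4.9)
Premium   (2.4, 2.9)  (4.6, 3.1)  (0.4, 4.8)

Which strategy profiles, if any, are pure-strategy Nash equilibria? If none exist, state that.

There is no pure-strategy Nash equilibrium.

Velox against Budget: payoffs 6, 2.2, 5.8, 2.4 → best response Budget.
Velox against Standard: payoffs 4.4, 1.3, 2.4, 4.6 → best response Premium.
Velox against Plus: payoffs 4.2, 2, 1.7, 0.4 → best response Budget.
Turo against Budget: payoffs 1.2, 5.3, 1.6 → best response Standard.
Turo against Standard: payoffs 2.9, 5.9, 1.1 → best response Standard.
Turo against Plus: payoffs 3.1, 0.1, 4.9 → best response Plus.
Turo against Premium: payoffs 2.9, 3.1, 4.8 → best response Plus.
No profile is a mutual best response for all players.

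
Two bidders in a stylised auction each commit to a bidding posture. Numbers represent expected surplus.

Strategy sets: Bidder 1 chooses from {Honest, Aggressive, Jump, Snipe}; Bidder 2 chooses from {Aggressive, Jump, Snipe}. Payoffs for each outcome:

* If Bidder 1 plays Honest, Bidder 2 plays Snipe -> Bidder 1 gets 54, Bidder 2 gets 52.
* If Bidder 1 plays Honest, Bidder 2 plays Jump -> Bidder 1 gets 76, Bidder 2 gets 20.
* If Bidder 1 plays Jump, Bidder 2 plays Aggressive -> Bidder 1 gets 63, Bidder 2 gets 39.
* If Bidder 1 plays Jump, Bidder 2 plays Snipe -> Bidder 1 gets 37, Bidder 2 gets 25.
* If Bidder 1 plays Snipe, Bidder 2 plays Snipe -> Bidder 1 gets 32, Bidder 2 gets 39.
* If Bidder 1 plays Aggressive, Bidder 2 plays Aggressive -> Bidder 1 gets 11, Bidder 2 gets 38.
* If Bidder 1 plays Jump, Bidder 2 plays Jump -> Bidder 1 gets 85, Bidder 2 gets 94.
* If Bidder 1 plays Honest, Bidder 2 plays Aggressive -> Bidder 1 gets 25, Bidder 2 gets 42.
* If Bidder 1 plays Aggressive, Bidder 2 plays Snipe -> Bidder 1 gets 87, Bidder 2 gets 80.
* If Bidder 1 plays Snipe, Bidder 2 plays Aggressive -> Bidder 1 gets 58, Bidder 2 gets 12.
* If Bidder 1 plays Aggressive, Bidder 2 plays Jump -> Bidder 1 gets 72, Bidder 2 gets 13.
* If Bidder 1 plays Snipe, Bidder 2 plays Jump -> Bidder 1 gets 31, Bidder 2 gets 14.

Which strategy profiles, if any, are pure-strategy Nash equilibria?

Check each profile: it is a Nash equilibrium iff no player can strictly gain by switching unilaterally.
(Honest, Aggressive): Bidder 1 can switch to Jump (25 → 63). Not NE.
(Honest, Jump): Bidder 1 can switch to Jump (76 → 85). Not NE.
(Honest, Snipe): Bidder 1 can switch to Aggressive (54 → 87). Not NE.
(Aggressive, Aggressive): Bidder 1 can switch to Honest (11 → 25). Not NE.
(Aggressive, Jump): Bidder 1 can switch to Honest (72 → 76). Not NE.
(Aggressive, Snipe): Bidder 1 gets 87, best alternative 54; Bidder 2 gets 80, best alternative 38. No profitable deviation — NE.
(Jump, Aggressive): Bidder 2 can switch to Jump (39 → 94). Not NE.
(Jump, Jump): Bidder 1 gets 85, best alternative 76; Bidder 2 gets 94, best alternative 39. No profitable deviation — NE.
(Jump, Snipe): Bidder 1 can switch to Honest (37 → 54). Not NE.
(Snipe, Aggressive): Bidder 1 can switch to Jump (58 → 63). Not NE.
(The remaining 2 profiles each have a profitable deviation by the same check.)

The pure Nash equilibria are (Aggressive, Snipe), (Jump, Jump).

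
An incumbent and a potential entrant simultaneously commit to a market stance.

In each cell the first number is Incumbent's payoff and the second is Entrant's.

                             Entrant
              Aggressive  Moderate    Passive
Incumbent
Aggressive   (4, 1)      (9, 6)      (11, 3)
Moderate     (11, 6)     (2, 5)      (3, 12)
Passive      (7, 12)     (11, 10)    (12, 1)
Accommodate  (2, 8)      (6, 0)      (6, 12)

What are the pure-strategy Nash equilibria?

Incumbent against Aggressive: payoffs 4, 11, 7, 2 → best response Moderate.
Incumbent against Moderate: payoffs 9, 2, 11, 6 → best response Passive.
Incumbent against Passive: payoffs 11, 3, 12, 6 → best response Passive.
Entrant against Aggressive: payoffs 1, 6, 3 → best response Moderate.
Entrant against Moderate: payoffs 6, 5, 12 → best response Passive.
Entrant against Passive: payoffs 12, 10, 1 → best response Aggressive.
Entrant against Accommodate: payoffs 8, 0, 12 → best response Passive.
No profile is a mutual best response for all players.

none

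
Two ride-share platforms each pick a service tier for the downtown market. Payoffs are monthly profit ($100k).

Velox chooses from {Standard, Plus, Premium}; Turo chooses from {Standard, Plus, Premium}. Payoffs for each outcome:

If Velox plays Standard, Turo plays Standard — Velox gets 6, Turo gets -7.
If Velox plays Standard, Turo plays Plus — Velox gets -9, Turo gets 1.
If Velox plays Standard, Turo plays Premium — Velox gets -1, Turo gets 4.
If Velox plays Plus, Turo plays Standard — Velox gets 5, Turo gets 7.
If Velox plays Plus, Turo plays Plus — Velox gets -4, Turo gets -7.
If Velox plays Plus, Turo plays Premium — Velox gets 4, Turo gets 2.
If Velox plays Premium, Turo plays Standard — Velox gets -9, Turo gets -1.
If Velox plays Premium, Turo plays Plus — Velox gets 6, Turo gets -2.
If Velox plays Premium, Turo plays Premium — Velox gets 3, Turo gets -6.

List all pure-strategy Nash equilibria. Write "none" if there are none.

(Standard, Standard): Turo can switch to Plus (-7 → 1). Not NE.
(Standard, Plus): Velox can switch to Plus (-9 → -4). Not NE.
(Standard, Premium): Velox can switch to Plus (-1 → 4). Not NE.
(Plus, Standard): Velox can switch to Standard (5 → 6). Not NE.
(Plus, Plus): Velox can switch to Premium (-4 → 6). Not NE.
(Plus, Premium): Turo can switch to Standard (2 → 7). Not NE.
(Premium, Standard): Velox can switch to Standard (-9 → 6). Not NE.
(Premium, Plus): Turo can switch to Standard (-2 → -1). Not NE.
(The remaining 1 profile has a profitable deviation by the same check.)

This game has no pure Nash equilibrium.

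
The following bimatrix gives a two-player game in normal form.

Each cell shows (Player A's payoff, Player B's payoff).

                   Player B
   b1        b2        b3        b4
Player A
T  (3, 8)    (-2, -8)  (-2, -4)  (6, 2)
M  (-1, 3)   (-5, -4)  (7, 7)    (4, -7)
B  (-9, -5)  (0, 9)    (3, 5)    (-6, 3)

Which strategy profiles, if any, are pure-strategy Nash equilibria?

For each player, find the best response to each opponent profile; mutual best responses are the pure NE.
Player A against b1: payoffs 3, -1, -9 → best response T.
Player A against b2: payoffs -2, -5, 0 → best response B.
Player A against b3: payoffs -2, 7, 3 → best response M.
Player A against b4: payoffs 6, 4, -6 → best response T.
Player B against T: payoffs 8, -8, -4, 2 → best response b1.
Player B against M: payoffs 3, -4, 7, -7 → best response b3.
Player B against B: payoffs -5, 9, 5, 3 → best response b2.
Mutual best responses: (T, b1); (M, b3); (B, b2).

The pure Nash equilibria are (T, b1), (M, b3), (B, b2).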